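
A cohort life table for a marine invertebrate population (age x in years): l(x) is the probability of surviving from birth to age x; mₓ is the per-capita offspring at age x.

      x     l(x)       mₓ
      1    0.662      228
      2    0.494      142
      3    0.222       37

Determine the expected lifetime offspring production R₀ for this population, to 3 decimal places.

229.298

R₀ = Σ l(x) mₓ:
  age 1: 0.662 × 228 = 150.9360
  age 2: 0.494 × 142 = 70.1480
  age 3: 0.222 × 37 = 8.2140
R₀ = 150.9360 + 70.1480 + 8.2140 = 229.2980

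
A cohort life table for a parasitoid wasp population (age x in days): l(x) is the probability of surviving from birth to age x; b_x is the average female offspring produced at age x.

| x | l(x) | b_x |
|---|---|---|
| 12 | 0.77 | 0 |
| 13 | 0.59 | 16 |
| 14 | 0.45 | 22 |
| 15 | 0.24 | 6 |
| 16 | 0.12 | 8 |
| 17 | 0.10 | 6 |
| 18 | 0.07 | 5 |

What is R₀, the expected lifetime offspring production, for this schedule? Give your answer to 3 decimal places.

22.690

R₀ = Σ l(x) b_x:
  age 12: 0.77 × 0 = 0.0000
  age 13: 0.59 × 16 = 9.4400
  age 14: 0.45 × 22 = 9.9000
  age 15: 0.24 × 6 = 1.4400
  age 16: 0.12 × 8 = 0.9600
  age 17: 0.10 × 6 = 0.6000
  age 18: 0.07 × 5 = 0.3500
R₀ = 0.0000 + 9.4400 + 9.9000 + 1.4400 + 0.9600 + 0.6000 + 0.3500 = 22.6900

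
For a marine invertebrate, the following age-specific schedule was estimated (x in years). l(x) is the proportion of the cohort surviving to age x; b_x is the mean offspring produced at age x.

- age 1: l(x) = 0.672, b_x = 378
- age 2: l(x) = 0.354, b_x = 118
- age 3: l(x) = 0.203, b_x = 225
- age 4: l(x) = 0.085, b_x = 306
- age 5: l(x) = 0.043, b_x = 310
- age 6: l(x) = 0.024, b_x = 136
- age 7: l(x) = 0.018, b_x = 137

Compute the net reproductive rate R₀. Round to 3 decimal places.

386.533

R₀ = Σ l(x) b_x:
  age 1: 0.672 × 378 = 254.0160
  age 2: 0.354 × 118 = 41.7720
  age 3: 0.203 × 225 = 45.6750
  age 4: 0.085 × 306 = 26.0100
  age 5: 0.043 × 310 = 13.3300
  age 6: 0.024 × 136 = 3.2640
  age 7: 0.018 × 137 = 2.4660
R₀ = 254.0160 + 41.7720 + 45.6750 + 26.0100 + 13.3300 + 3.2640 + 2.4660 = 386.5330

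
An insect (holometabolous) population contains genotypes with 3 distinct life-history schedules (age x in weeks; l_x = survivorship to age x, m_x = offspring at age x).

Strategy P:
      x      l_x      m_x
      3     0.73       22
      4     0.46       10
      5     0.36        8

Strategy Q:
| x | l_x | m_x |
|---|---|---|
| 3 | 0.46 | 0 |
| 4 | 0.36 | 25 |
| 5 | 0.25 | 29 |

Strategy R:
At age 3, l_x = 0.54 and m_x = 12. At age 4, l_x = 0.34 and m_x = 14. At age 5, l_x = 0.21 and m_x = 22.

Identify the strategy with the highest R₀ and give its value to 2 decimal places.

Strategy P: R₀ = 0.73×22 + 0.46×10 + 0.36×8 = 23.5400
Strategy Q: R₀ = 0.46×0 + 0.36×25 + 0.25×29 = 16.2500
Strategy R: R₀ = 0.54×12 + 0.34×14 + 0.21×22 = 15.8600
Highest R₀: strategy P with 23.5400.

23.54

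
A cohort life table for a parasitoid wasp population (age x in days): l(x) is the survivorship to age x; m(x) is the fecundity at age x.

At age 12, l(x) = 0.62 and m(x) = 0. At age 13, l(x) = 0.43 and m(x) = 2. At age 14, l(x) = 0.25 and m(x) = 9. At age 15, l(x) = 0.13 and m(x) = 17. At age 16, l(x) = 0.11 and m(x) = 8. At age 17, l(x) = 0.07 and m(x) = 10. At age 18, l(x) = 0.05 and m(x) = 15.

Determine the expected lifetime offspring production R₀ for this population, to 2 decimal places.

R₀ = Σ l(x) m(x):
  age 12: 0.62 × 0 = 0.0000
  age 13: 0.43 × 2 = 0.8600
  age 14: 0.25 × 9 = 2.2500
  age 15: 0.13 × 17 = 2.2100
  age 16: 0.11 × 8 = 0.8800
  age 17: 0.07 × 10 = 0.7000
  age 18: 0.05 × 15 = 0.7500
R₀ = 0.0000 + 0.8600 + 2.2500 + 2.2100 + 0.8800 + 0.7000 + 0.7500 = 7.6500

7.65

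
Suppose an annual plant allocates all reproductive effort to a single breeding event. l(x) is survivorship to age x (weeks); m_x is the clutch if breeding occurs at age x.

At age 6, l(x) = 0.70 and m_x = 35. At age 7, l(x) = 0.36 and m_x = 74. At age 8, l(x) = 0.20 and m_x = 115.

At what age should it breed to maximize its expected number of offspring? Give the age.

7

Expected offspring if breeding at age x = l(x) × m_x:
  age 6: 0.70 × 35 = 24.500
  age 7: 0.36 × 74 = 26.640
  age 8: 0.20 × 115 = 23.000
Maximum at age 7 (26.640).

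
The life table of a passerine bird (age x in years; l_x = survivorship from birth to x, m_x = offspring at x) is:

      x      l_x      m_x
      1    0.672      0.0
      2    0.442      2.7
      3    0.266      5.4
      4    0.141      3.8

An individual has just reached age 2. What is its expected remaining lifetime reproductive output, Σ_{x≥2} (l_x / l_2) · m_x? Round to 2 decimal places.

7.16

l_2 = 0.442. Conditional survival from age 2 to x is l_x / l_2.
  x=2: (0.442/0.442) × 2.7 = 2.7000
  x=3: (0.266/0.442) × 5.4 = 3.2498
  x=4: (0.141/0.442) × 3.8 = 1.2122
Sum = 2.7000 + 3.2498 + 1.2122 = 7.1620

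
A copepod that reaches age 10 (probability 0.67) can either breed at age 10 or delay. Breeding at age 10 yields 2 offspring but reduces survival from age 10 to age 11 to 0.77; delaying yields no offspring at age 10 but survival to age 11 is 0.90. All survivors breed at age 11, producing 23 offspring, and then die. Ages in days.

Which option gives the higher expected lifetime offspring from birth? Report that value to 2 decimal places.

breed at age 10: R₀ = 0.67 × (2 + 0.77 × 23) = 0.67 × 19.7100 = 13.2057
delay to age 11: R₀ = 0.67 × (0.90 × 23) = 0.67 × 20.7000 = 13.8690
Higher: delay to age 11 (13.8690).

13.87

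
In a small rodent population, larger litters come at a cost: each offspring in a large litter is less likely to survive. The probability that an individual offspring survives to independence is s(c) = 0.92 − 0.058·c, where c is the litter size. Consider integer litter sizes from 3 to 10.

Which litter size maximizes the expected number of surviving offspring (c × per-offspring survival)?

Expected surviving offspring = c × s(c):
  c=3: 3 × 0.746 = 2.238
  c=4: 4 × 0.688 = 2.752
  c=5: 5 × 0.630 = 3.150
  c=6: 6 × 0.572 = 3.432
  c=7: 7 × 0.514 = 3.598
  c=8: 8 × 0.456 = 3.648
  c=9: 9 × 0.398 = 3.582
  c=10: 10 × 0.340 = 3.400
Maximum at c = 8 (3.648 surviving offspring).

8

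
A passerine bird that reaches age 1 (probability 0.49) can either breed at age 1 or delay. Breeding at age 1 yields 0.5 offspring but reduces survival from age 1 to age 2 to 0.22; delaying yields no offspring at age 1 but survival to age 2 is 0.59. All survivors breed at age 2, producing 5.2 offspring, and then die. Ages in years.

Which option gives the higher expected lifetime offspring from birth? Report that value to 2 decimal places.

breed at age 1: R₀ = 0.49 × (0.5 + 0.22 × 5.2) = 0.49 × 1.6440 = 0.8056
delay to age 2: R₀ = 0.49 × (0.59 × 5.2) = 0.49 × 3.0680 = 1.5033
Higher: delay to age 2 (1.5033).

1.50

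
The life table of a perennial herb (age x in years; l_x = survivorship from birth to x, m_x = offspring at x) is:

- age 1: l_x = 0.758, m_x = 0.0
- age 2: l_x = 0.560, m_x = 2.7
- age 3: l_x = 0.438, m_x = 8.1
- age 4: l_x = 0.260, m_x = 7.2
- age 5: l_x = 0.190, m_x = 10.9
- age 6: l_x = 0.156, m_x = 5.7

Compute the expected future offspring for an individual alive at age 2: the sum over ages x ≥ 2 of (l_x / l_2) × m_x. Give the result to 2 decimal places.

l_2 = 0.560. Conditional survival from age 2 to x is l_x / l_2.
  x=2: (0.560/0.560) × 2.7 = 2.7000
  x=3: (0.438/0.560) × 8.1 = 6.3354
  x=4: (0.260/0.560) × 7.2 = 3.3429
  x=5: (0.190/0.560) × 10.9 = 3.6982
  x=6: (0.156/0.560) × 5.7 = 1.5879
Sum = 2.7000 + 6.3354 + 3.3429 + 3.6982 + 1.5879 = 17.6643

17.66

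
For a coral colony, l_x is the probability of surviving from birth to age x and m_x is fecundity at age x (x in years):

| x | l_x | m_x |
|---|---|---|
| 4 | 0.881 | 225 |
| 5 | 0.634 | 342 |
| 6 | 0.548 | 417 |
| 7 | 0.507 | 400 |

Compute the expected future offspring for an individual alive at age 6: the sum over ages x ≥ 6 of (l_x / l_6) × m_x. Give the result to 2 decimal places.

787.07

l_6 = 0.548. Conditional survival from age 6 to x is l_x / l_6.
  x=6: (0.548/0.548) × 417 = 417.0000
  x=7: (0.507/0.548) × 400 = 370.0730
Sum = 417.0000 + 370.0730 = 787.0730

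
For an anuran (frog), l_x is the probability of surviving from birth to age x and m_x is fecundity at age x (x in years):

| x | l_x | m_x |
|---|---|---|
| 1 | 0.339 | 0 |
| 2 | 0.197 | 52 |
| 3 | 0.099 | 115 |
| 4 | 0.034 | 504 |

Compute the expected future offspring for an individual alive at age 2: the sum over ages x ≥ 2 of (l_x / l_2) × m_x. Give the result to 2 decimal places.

l_2 = 0.197. Conditional survival from age 2 to x is l_x / l_2.
  x=2: (0.197/0.197) × 52 = 52.0000
  x=3: (0.099/0.197) × 115 = 57.7919
  x=4: (0.034/0.197) × 504 = 86.9848
Sum = 52.0000 + 57.7919 + 86.9848 = 196.7766

196.78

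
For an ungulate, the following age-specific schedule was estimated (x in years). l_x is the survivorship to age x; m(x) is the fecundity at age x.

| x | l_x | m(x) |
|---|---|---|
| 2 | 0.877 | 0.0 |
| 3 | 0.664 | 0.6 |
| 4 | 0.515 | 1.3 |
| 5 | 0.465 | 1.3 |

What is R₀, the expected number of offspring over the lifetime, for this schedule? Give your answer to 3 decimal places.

1.672

R₀ = Σ l_x m(x):
  age 2: 0.877 × 0.0 = 0.0000
  age 3: 0.664 × 0.6 = 0.3984
  age 4: 0.515 × 1.3 = 0.6695
  age 5: 0.465 × 1.3 = 0.6045
R₀ = 0.0000 + 0.3984 + 0.6695 + 0.6045 = 1.6724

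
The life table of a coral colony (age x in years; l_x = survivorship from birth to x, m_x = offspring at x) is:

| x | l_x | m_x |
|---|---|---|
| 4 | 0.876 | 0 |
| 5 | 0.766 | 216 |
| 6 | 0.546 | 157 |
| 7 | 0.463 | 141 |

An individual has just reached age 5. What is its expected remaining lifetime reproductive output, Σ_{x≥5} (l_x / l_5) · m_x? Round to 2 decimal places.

413.13

l_5 = 0.766. Conditional survival from age 5 to x is l_x / l_5.
  x=5: (0.766/0.766) × 216 = 216.0000
  x=6: (0.546/0.766) × 157 = 111.9086
  x=7: (0.463/0.766) × 141 = 85.2258
Sum = 216.0000 + 111.9086 + 85.2258 = 413.1345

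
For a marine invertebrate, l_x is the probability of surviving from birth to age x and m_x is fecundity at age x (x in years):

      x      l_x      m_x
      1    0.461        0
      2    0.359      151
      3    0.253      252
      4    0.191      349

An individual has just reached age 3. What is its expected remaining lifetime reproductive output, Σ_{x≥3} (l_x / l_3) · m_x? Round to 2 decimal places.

l_3 = 0.253. Conditional survival from age 3 to x is l_x / l_3.
  x=3: (0.253/0.253) × 252 = 252.0000
  x=4: (0.191/0.253) × 349 = 263.4743
Sum = 252.0000 + 263.4743 = 515.4743

515.47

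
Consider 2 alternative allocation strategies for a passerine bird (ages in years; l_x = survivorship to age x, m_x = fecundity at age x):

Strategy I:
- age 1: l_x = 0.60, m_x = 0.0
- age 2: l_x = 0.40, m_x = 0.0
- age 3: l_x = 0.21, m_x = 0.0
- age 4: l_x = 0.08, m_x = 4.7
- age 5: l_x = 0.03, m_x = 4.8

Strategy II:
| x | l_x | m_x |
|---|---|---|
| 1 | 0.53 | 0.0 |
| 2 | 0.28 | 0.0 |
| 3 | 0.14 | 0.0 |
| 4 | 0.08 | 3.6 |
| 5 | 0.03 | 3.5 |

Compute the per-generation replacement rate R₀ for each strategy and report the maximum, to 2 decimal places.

0.52

Strategy I: R₀ = 0.60×0.0 + 0.40×0.0 + 0.21×0.0 + 0.08×4.7 + 0.03×4.8 = 0.5200
Strategy II: R₀ = 0.53×0.0 + 0.28×0.0 + 0.14×0.0 + 0.08×3.6 + 0.03×3.5 = 0.3930
Highest R₀: strategy I with 0.5200.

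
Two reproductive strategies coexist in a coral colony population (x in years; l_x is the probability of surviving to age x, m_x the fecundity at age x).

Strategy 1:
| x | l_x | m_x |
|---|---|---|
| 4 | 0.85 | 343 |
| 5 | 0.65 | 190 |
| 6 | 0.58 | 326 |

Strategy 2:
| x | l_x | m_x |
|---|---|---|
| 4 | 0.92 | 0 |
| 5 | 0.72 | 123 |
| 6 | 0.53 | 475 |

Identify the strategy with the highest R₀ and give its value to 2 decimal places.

604.13

Strategy 1: R₀ = 0.85×343 + 0.65×190 + 0.58×326 = 604.1300
Strategy 2: R₀ = 0.92×0 + 0.72×123 + 0.53×475 = 340.3100
Highest R₀: strategy 1 with 604.1300.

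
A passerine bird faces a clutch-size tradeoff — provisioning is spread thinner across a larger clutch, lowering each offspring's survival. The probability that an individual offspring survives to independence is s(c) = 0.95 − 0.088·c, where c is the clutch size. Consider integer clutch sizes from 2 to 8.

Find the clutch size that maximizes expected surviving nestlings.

Expected surviving nestlings = c × s(c):
  c=2: 2 × 0.774 = 1.548
  c=3: 3 × 0.686 = 2.058
  c=4: 4 × 0.598 = 2.392
  c=5: 5 × 0.510 = 2.550
  c=6: 6 × 0.422 = 2.532
  c=7: 7 × 0.334 = 2.338
  c=8: 8 × 0.246 = 1.968
Maximum at c = 5 (2.550 surviving nestlings).

5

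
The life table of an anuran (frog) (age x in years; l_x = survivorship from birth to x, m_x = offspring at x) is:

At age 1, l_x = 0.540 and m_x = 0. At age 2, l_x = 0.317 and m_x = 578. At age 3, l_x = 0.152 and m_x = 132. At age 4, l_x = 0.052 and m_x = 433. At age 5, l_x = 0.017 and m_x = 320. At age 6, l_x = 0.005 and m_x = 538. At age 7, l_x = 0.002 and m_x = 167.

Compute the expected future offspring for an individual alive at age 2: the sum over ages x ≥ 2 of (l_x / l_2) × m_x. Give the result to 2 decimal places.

739.02

l_2 = 0.317. Conditional survival from age 2 to x is l_x / l_2.
  x=2: (0.317/0.317) × 578 = 578.0000
  x=3: (0.152/0.317) × 132 = 63.2934
  x=4: (0.052/0.317) × 433 = 71.0284
  x=5: (0.017/0.317) × 320 = 17.1609
  x=6: (0.005/0.317) × 538 = 8.4858
  x=7: (0.002/0.317) × 167 = 1.0536
Sum = 578.0000 + 63.2934 + 71.0284 + 17.1609 + 8.4858 + 1.0536 = 739.0221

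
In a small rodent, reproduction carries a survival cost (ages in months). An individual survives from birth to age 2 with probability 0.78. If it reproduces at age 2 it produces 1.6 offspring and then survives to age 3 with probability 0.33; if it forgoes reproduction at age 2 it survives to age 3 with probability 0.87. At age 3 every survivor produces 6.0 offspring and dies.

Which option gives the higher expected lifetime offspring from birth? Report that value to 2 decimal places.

4.07

breed at age 2: R₀ = 0.78 × (1.6 + 0.33 × 6.0) = 0.78 × 3.5800 = 2.7924
delay to age 3: R₀ = 0.78 × (0.87 × 6.0) = 0.78 × 5.2200 = 4.0716
Higher: delay to age 3 (4.0716).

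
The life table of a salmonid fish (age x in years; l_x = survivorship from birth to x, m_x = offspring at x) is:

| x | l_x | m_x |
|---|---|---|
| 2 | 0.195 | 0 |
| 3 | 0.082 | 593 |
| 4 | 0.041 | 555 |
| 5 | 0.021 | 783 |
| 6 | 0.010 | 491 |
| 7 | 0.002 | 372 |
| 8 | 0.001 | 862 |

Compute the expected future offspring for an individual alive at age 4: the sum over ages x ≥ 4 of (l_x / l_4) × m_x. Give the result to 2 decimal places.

1114.98

l_4 = 0.041. Conditional survival from age 4 to x is l_x / l_4.
  x=4: (0.041/0.041) × 555 = 555.0000
  x=5: (0.021/0.041) × 783 = 401.0488
  x=6: (0.010/0.041) × 491 = 119.7561
  x=7: (0.002/0.041) × 372 = 18.1463
  x=8: (0.001/0.041) × 862 = 21.0244
Sum = 555.0000 + 401.0488 + 119.7561 + 18.1463 + 21.0244 = 1114.9756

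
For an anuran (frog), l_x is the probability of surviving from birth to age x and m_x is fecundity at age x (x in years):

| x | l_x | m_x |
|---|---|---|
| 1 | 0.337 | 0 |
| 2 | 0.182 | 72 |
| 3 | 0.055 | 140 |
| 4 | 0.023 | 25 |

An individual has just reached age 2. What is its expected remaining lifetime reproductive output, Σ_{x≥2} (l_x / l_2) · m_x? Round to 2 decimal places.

l_2 = 0.182. Conditional survival from age 2 to x is l_x / l_2.
  x=2: (0.182/0.182) × 72 = 72.0000
  x=3: (0.055/0.182) × 140 = 42.3077
  x=4: (0.023/0.182) × 25 = 3.1593
Sum = 72.0000 + 42.3077 + 3.1593 = 117.4670

117.47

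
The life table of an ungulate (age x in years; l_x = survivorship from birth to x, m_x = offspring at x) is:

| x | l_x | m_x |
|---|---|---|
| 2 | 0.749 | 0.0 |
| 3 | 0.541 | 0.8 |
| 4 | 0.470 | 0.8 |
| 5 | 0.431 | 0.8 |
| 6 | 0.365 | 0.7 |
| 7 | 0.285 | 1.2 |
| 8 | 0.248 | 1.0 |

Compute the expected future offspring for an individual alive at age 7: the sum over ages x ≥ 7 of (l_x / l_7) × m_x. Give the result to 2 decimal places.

l_7 = 0.285. Conditional survival from age 7 to x is l_x / l_7.
  x=7: (0.285/0.285) × 1.2 = 1.2000
  x=8: (0.248/0.285) × 1.0 = 0.8702
Sum = 1.2000 + 0.8702 = 2.0702

2.07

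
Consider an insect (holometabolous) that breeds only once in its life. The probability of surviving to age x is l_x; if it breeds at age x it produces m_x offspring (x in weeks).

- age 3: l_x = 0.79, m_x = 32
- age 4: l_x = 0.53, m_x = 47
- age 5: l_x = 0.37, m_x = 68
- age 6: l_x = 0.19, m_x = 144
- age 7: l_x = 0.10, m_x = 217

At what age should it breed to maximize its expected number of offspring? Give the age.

6

Expected offspring if breeding at age x = l_x × m_x:
  age 3: 0.79 × 32 = 25.280
  age 4: 0.53 × 47 = 24.910
  age 5: 0.37 × 68 = 25.160
  age 6: 0.19 × 144 = 27.360
  age 7: 0.10 × 217 = 21.700
Maximum at age 6 (27.360).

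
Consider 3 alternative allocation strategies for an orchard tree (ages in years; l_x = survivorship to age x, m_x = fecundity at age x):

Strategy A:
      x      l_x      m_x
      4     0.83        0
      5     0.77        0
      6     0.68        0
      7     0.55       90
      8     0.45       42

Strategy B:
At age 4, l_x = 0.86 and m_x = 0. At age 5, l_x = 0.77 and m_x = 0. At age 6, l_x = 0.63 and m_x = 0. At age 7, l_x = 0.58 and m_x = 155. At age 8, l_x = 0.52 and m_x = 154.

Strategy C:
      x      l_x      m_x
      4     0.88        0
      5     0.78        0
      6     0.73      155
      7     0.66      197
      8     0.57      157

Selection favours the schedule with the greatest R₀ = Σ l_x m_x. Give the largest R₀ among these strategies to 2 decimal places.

Strategy A: R₀ = 0.83×0 + 0.77×0 + 0.68×0 + 0.55×90 + 0.45×42 = 68.4000
Strategy B: R₀ = 0.86×0 + 0.77×0 + 0.63×0 + 0.58×155 + 0.52×154 = 169.9800
Strategy C: R₀ = 0.88×0 + 0.78×0 + 0.73×155 + 0.66×197 + 0.57×157 = 332.6600
Highest R₀: strategy C with 332.6600.

332.66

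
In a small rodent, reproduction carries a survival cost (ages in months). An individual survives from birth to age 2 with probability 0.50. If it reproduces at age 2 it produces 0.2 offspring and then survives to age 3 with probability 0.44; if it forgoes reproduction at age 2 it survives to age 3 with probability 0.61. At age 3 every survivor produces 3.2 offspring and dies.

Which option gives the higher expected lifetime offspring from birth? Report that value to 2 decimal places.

0.98

breed at age 2: R₀ = 0.50 × (0.2 + 0.44 × 3.2) = 0.50 × 1.6080 = 0.8040
delay to age 3: R₀ = 0.50 × (0.61 × 3.2) = 0.50 × 1.9520 = 0.9760
Higher: delay to age 3 (0.9760).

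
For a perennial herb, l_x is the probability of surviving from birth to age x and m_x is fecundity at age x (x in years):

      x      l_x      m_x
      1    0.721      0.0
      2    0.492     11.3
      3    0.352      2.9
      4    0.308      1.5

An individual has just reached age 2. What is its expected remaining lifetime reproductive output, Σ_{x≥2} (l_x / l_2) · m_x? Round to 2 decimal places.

l_2 = 0.492. Conditional survival from age 2 to x is l_x / l_2.
  x=2: (0.492/0.492) × 11.3 = 11.3000
  x=3: (0.352/0.492) × 2.9 = 2.0748
  x=4: (0.308/0.492) × 1.5 = 0.9390
Sum = 11.3000 + 2.0748 + 0.9390 = 14.3138

14.31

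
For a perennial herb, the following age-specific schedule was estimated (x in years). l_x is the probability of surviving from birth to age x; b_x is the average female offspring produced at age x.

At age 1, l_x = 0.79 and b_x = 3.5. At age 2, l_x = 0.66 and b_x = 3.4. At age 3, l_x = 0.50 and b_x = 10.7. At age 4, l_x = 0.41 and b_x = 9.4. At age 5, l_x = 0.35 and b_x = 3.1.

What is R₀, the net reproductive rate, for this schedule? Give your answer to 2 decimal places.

R₀ = Σ l_x b_x:
  age 1: 0.79 × 3.5 = 2.7650
  age 2: 0.66 × 3.4 = 2.2440
  age 3: 0.50 × 10.7 = 5.3500
  age 4: 0.41 × 9.4 = 3.8540
  age 5: 0.35 × 3.1 = 1.0850
R₀ = 2.7650 + 2.2440 + 5.3500 + 3.8540 + 1.0850 = 15.2980

15.30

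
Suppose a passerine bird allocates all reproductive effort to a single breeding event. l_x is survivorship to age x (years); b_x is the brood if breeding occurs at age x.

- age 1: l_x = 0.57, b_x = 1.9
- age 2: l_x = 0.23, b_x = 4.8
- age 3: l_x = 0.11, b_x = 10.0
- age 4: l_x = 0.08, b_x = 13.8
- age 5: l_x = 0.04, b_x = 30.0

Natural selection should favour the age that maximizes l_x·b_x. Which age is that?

5

Expected offspring if breeding at age x = l_x × b_x:
  age 1: 0.57 × 1.9 = 1.083
  age 2: 0.23 × 4.8 = 1.104
  age 3: 0.11 × 10.0 = 1.100
  age 4: 0.08 × 13.8 = 1.104
  age 5: 0.04 × 30.0 = 1.200
Maximum at age 5 (1.200).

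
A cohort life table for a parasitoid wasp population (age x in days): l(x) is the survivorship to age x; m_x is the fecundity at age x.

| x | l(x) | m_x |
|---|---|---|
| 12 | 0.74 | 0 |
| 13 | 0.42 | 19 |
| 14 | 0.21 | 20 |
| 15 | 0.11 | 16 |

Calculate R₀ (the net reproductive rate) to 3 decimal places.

13.940

R₀ = Σ l(x) m_x:
  age 12: 0.74 × 0 = 0.0000
  age 13: 0.42 × 19 = 7.9800
  age 14: 0.21 × 20 = 4.2000
  age 15: 0.11 × 16 = 1.7600
R₀ = 0.0000 + 7.9800 + 4.2000 + 1.7600 = 13.9400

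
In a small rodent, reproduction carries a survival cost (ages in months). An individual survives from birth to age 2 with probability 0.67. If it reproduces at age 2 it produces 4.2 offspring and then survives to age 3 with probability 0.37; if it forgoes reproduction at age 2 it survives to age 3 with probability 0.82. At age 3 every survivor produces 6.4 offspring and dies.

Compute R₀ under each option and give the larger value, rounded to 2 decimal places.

breed at age 2: R₀ = 0.67 × (4.2 + 0.37 × 6.4) = 0.67 × 6.5680 = 4.4006
delay to age 3: R₀ = 0.67 × (0.82 × 6.4) = 0.67 × 5.2480 = 3.5162
Higher: breed at age 2 (4.4006).

4.40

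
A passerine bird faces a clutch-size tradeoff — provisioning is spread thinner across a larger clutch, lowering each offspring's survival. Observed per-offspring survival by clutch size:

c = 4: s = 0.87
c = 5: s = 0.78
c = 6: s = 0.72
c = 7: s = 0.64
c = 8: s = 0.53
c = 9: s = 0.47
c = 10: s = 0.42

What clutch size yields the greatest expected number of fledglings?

7

Expected fledglings = c × s(c):
  c=4: 4 × 0.87 = 3.480
  c=5: 5 × 0.78 = 3.900
  c=6: 6 × 0.72 = 4.320
  c=7: 7 × 0.64 = 4.480
  c=8: 8 × 0.53 = 4.240
  c=9: 9 × 0.47 = 4.230
  c=10: 10 × 0.42 = 4.200
Maximum at c = 7 (4.480 fledglings).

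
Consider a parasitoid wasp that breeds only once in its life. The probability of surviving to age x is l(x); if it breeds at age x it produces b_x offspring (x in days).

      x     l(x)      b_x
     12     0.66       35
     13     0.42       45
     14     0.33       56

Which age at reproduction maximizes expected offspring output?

12

Expected offspring if breeding at age x = l(x) × b_x:
  age 12: 0.66 × 35 = 23.100
  age 13: 0.42 × 45 = 18.900
  age 14: 0.33 × 56 = 18.480
Maximum at age 12 (23.100).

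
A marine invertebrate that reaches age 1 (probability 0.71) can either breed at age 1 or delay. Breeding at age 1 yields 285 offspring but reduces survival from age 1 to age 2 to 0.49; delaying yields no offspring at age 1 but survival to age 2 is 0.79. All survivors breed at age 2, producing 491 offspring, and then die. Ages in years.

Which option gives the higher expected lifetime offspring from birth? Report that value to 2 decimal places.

373.17

breed at age 1: R₀ = 0.71 × (285 + 0.49 × 491) = 0.71 × 525.5900 = 373.1689
delay to age 2: R₀ = 0.71 × (0.79 × 491) = 0.71 × 387.8900 = 275.4019
Higher: breed at age 1 (373.1689).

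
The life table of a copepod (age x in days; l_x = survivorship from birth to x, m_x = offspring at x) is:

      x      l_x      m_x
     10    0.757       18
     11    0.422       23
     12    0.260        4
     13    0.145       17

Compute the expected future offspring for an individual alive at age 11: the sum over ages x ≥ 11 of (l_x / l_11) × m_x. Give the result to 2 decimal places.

31.31

l_11 = 0.422. Conditional survival from age 11 to x is l_x / l_11.
  x=11: (0.422/0.422) × 23 = 23.0000
  x=12: (0.260/0.422) × 4 = 2.4645
  x=13: (0.145/0.422) × 17 = 5.8412
Sum = 23.0000 + 2.4645 + 5.8412 = 31.3057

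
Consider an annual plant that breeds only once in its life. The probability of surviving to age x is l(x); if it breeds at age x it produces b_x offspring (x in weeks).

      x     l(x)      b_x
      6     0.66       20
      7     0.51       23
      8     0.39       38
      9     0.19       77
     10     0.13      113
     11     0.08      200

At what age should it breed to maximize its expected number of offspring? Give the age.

Expected offspring if breeding at age x = l(x) × b_x:
  age 6: 0.66 × 20 = 13.200
  age 7: 0.51 × 23 = 11.730
  age 8: 0.39 × 38 = 14.820
  age 9: 0.19 × 77 = 14.630
  age 10: 0.13 × 113 = 14.690
  age 11: 0.08 × 200 = 16.000
Maximum at age 11 (16.000).

11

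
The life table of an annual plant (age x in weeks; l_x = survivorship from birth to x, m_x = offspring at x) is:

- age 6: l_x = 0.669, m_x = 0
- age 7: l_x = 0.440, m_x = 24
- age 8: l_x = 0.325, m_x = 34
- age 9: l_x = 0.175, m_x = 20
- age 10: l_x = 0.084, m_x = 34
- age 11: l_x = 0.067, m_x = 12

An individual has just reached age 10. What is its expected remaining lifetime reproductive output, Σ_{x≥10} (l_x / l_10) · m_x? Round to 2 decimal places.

43.57

l_10 = 0.084. Conditional survival from age 10 to x is l_x / l_10.
  x=10: (0.084/0.084) × 34 = 34.0000
  x=11: (0.067/0.084) × 12 = 9.5714
Sum = 34.0000 + 9.5714 = 43.5714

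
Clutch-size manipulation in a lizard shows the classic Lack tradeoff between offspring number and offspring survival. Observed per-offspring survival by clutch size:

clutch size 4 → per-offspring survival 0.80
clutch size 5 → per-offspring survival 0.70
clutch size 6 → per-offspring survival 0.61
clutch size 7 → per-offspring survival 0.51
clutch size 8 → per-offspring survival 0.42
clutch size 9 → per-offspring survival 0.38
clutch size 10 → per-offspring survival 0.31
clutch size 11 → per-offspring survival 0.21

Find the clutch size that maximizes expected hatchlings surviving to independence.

6

Expected hatchlings surviving to independence = c × s(c):
  c=4: 4 × 0.80 = 3.200
  c=5: 5 × 0.70 = 3.500
  c=6: 6 × 0.61 = 3.660
  c=7: 7 × 0.51 = 3.570
  c=8: 8 × 0.42 = 3.360
  c=9: 9 × 0.38 = 3.420
  c=10: 10 × 0.31 = 3.100
  c=11: 11 × 0.21 = 2.310
Maximum at c = 6 (3.660 hatchlings surviving to independence).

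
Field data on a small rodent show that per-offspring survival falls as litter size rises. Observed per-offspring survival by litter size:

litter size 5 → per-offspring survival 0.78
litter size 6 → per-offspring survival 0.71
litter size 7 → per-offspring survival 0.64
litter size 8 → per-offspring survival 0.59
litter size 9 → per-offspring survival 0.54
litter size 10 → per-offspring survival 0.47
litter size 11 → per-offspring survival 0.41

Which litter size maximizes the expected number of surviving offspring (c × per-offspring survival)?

9

Expected surviving offspring = c × s(c):
  c=5: 5 × 0.78 = 3.900
  c=6: 6 × 0.71 = 4.260
  c=7: 7 × 0.64 = 4.480
  c=8: 8 × 0.59 = 4.720
  c=9: 9 × 0.54 = 4.860
  c=10: 10 × 0.47 = 4.700
  c=11: 11 × 0.41 = 4.510
Maximum at c = 9 (4.860 surviving offspring).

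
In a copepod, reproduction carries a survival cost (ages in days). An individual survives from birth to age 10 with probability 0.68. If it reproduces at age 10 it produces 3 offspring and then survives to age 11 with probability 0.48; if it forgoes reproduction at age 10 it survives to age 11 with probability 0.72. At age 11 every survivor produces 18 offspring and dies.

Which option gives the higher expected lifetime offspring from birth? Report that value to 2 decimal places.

breed at age 10: R₀ = 0.68 × (3 + 0.48 × 18) = 0.68 × 11.6400 = 7.9152
delay to age 11: R₀ = 0.68 × (0.72 × 18) = 0.68 × 12.9600 = 8.8128
Higher: delay to age 11 (8.8128).

8.81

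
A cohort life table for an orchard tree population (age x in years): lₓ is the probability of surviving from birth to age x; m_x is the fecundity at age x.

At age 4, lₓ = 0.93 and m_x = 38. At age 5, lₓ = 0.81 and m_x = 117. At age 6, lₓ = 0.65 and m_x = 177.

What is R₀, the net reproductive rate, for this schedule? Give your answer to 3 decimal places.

R₀ = Σ lₓ m_x:
  age 4: 0.93 × 38 = 35.3400
  age 5: 0.81 × 117 = 94.7700
  age 6: 0.65 × 177 = 115.0500
R₀ = 35.3400 + 94.7700 + 115.0500 = 245.1600

245.160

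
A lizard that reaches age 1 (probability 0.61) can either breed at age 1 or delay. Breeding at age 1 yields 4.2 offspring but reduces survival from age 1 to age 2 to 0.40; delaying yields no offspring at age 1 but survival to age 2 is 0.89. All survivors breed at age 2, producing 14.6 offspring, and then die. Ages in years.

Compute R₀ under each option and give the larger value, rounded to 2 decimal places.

breed at age 1: R₀ = 0.61 × (4.2 + 0.40 × 14.6) = 0.61 × 10.0400 = 6.1244
delay to age 2: R₀ = 0.61 × (0.89 × 14.6) = 0.61 × 12.9940 = 7.9263
Higher: delay to age 2 (7.9263).

7.93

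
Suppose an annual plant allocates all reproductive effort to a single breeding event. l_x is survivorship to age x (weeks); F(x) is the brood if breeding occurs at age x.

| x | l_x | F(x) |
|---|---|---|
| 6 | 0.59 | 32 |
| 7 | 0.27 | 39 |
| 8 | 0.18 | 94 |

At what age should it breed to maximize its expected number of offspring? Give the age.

6

Expected offspring if breeding at age x = l_x × F(x):
  age 6: 0.59 × 32 = 18.880
  age 7: 0.27 × 39 = 10.530
  age 8: 0.18 × 94 = 16.920
Maximum at age 6 (18.880).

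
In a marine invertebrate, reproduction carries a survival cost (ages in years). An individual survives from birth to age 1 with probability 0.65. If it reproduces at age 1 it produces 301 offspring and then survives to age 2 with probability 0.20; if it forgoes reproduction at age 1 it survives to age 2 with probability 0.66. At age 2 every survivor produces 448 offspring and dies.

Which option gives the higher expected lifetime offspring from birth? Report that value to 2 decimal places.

breed at age 1: R₀ = 0.65 × (301 + 0.20 × 448) = 0.65 × 390.6000 = 253.8900
delay to age 2: R₀ = 0.65 × (0.66 × 448) = 0.65 × 295.6800 = 192.1920
Higher: breed at age 1 (253.8900).

253.89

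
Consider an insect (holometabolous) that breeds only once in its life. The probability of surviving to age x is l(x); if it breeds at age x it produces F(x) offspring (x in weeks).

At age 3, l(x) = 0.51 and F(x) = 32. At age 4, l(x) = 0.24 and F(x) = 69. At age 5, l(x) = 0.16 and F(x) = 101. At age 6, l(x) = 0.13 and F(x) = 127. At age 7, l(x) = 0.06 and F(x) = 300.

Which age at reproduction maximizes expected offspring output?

Expected offspring if breeding at age x = l(x) × F(x):
  age 3: 0.51 × 32 = 16.320
  age 4: 0.24 × 69 = 16.560
  age 5: 0.16 × 101 = 16.160
  age 6: 0.13 × 127 = 16.510
  age 7: 0.06 × 300 = 18.000
Maximum at age 7 (18.000).

7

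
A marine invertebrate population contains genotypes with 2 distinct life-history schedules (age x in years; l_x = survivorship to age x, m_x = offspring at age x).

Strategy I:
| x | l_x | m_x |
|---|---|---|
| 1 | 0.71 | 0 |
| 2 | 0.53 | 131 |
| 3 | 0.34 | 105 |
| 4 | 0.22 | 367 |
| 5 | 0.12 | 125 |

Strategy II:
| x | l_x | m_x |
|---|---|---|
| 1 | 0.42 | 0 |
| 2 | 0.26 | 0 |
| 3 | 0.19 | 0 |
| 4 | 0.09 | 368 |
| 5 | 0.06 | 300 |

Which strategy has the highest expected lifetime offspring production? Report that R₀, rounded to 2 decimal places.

Strategy I: R₀ = 0.71×0 + 0.53×131 + 0.34×105 + 0.22×367 + 0.12×125 = 200.8700
Strategy II: R₀ = 0.42×0 + 0.26×0 + 0.19×0 + 0.09×368 + 0.06×300 = 51.1200
Highest R₀: strategy I with 200.8700.

200.87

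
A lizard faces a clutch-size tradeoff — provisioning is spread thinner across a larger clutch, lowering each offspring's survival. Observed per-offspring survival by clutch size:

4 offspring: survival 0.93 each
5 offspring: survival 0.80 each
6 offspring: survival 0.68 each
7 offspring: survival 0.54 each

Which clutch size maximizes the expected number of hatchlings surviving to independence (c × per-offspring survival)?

6

Expected hatchlings surviving to independence = c × s(c):
  c=4: 4 × 0.93 = 3.720
  c=5: 5 × 0.80 = 4.000
  c=6: 6 × 0.68 = 4.080
  c=7: 7 × 0.54 = 3.780
Maximum at c = 6 (4.080 hatchlings surviving to independence).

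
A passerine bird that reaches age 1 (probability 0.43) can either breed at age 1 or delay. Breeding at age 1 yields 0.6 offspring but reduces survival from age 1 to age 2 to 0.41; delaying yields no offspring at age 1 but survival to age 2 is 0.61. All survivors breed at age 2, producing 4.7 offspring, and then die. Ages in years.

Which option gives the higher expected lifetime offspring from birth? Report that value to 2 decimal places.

1.23

breed at age 1: R₀ = 0.43 × (0.6 + 0.41 × 4.7) = 0.43 × 2.5270 = 1.0866
delay to age 2: R₀ = 0.43 × (0.61 × 4.7) = 0.43 × 2.8670 = 1.2328
Higher: delay to age 2 (1.2328).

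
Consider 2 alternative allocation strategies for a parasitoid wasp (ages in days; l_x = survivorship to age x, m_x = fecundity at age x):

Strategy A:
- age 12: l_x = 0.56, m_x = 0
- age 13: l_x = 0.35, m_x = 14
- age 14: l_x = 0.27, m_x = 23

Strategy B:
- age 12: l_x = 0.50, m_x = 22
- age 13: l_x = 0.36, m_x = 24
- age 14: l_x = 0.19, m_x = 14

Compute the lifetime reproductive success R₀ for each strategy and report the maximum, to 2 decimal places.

22.30

Strategy A: R₀ = 0.56×0 + 0.35×14 + 0.27×23 = 11.1100
Strategy B: R₀ = 0.50×22 + 0.36×24 + 0.19×14 = 22.3000
Highest R₀: strategy B with 22.3000.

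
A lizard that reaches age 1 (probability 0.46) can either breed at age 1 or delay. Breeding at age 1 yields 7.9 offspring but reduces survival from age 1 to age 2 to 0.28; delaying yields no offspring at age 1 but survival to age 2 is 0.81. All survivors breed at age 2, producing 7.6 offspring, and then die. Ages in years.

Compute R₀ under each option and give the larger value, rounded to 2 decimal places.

4.61

breed at age 1: R₀ = 0.46 × (7.9 + 0.28 × 7.6) = 0.46 × 10.0280 = 4.6129
delay to age 2: R₀ = 0.46 × (0.81 × 7.6) = 0.46 × 6.1560 = 2.8318
Higher: breed at age 1 (4.6129).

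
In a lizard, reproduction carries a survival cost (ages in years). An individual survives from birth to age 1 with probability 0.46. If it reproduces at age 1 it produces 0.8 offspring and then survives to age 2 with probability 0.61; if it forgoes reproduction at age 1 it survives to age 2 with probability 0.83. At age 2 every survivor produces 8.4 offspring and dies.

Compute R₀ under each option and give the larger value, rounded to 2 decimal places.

breed at age 1: R₀ = 0.46 × (0.8 + 0.61 × 8.4) = 0.46 × 5.9240 = 2.7250
delay to age 2: R₀ = 0.46 × (0.83 × 8.4) = 0.46 × 6.9720 = 3.2071
Higher: delay to age 2 (3.2071).

3.21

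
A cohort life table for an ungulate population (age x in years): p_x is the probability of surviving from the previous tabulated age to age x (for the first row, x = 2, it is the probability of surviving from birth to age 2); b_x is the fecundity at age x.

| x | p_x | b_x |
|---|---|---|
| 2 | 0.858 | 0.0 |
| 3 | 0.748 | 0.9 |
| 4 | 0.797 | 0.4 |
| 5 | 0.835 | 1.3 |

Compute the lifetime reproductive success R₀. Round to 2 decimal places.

1.34

Survivorship from birth: l_x = p_2·p_3·…·p_x.
  l_2 = 0.85800
  l_3 = 0.64178
  l_4 = 0.51150
  l_5 = 0.42710
R₀ = Σ l_x b_x:
  age 2: 0.85800 × 0.0 = 0.0000
  age 3: 0.64178 × 0.9 = 0.5776
  age 4: 0.51150 × 0.4 = 0.2046
  age 5: 0.42710 × 1.3 = 0.5552
R₀ = 0.0000 + 0.5776 + 0.2046 + 0.5552 = 1.3374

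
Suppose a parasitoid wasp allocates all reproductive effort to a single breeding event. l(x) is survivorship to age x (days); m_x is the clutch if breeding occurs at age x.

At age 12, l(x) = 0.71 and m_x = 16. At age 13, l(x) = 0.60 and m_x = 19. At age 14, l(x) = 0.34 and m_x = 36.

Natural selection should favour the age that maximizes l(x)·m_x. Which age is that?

Expected offspring if breeding at age x = l(x) × m_x:
  age 12: 0.71 × 16 = 11.360
  age 13: 0.60 × 19 = 11.400
  age 14: 0.34 × 36 = 12.240
Maximum at age 14 (12.240).

14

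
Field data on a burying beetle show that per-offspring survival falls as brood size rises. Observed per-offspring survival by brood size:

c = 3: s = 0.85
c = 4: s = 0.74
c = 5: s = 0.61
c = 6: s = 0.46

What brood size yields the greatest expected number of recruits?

5

Expected recruits = c × s(c):
  c=3: 3 × 0.85 = 2.550
  c=4: 4 × 0.74 = 2.960
  c=5: 5 × 0.61 = 3.050
  c=6: 6 × 0.46 = 2.760
Maximum at c = 5 (3.050 recruits).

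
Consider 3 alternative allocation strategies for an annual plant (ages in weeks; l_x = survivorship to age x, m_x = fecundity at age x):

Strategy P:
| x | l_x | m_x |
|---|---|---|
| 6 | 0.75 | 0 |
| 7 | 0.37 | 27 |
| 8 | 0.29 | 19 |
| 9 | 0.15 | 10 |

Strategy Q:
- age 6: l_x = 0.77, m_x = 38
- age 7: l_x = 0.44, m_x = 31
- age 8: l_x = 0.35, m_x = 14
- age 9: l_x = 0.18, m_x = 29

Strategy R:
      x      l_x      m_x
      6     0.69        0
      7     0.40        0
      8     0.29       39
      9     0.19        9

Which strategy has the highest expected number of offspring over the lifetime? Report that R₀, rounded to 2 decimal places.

Strategy P: R₀ = 0.75×0 + 0.37×27 + 0.29×19 + 0.15×10 = 17.0000
Strategy Q: R₀ = 0.77×38 + 0.44×31 + 0.35×14 + 0.18×29 = 53.0200
Strategy R: R₀ = 0.69×0 + 0.40×0 + 0.29×39 + 0.19×9 = 13.0200
Highest R₀: strategy Q with 53.0200.

53.02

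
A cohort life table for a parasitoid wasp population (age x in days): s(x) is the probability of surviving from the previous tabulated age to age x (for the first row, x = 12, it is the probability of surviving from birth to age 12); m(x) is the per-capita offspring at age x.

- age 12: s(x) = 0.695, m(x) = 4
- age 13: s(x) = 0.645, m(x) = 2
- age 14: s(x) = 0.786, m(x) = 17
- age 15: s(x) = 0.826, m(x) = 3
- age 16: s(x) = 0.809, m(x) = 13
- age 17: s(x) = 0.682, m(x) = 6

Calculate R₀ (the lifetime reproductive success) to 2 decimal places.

14.56

Survivorship from birth: l_x = s_12·s_13·…·s_x.
  l_12 = 0.69500
  l_13 = 0.44827
  l_14 = 0.35234
  l_15 = 0.29104
  l_16 = 0.23545
  l_17 = 0.16058
R₀ = Σ l_x m(x):
  age 12: 0.69500 × 4 = 2.7800
  age 13: 0.44827 × 2 = 0.8965
  age 14: 0.35234 × 17 = 5.9898
  age 15: 0.29104 × 3 = 0.8731
  age 16: 0.23545 × 13 = 3.0608
  age 17: 0.16058 × 6 = 0.9635
R₀ = 2.7800 + 0.8965 + 5.9898 + 0.8731 + 3.0608 + 0.9635 = 14.5638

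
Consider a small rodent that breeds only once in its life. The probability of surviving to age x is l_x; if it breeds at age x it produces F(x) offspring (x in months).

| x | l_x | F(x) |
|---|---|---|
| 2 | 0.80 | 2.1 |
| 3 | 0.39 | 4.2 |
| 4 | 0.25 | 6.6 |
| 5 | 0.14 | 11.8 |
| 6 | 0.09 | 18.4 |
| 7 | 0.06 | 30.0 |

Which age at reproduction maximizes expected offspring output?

Expected offspring if breeding at age x = l_x × F(x):
  age 2: 0.80 × 2.1 = 1.680
  age 3: 0.39 × 4.2 = 1.638
  age 4: 0.25 × 6.6 = 1.650
  age 5: 0.14 × 11.8 = 1.652
  age 6: 0.09 × 18.4 = 1.656
  age 7: 0.06 × 30.0 = 1.800
Maximum at age 7 (1.800).

7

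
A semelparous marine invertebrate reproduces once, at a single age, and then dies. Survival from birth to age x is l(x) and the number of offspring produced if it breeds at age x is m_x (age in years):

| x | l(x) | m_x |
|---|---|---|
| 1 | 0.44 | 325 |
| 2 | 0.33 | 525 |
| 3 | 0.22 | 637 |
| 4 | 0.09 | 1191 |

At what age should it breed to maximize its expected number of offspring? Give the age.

2

Expected offspring if breeding at age x = l(x) × m_x:
  age 1: 0.44 × 325 = 143.000
  age 2: 0.33 × 525 = 173.250
  age 3: 0.22 × 637 = 140.140
  age 4: 0.09 × 1191 = 107.190
Maximum at age 2 (173.250).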